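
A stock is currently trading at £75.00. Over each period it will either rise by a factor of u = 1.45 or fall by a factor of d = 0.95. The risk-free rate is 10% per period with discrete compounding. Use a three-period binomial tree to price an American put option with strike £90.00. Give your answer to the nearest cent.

Risk-neutral probability p = (1 + 0.1 − 0.95)/(1.45 − 0.95) = 0.1500/0.5000 = 0.3000
Terminal stock prices: S_uuu = 228.6, S_uud = 149.8, S_udd = 98.15, S_ddd = 64.3
Terminal payoffs (K − S): max(-138.6, 0) = 0, max(-59.8, 0) = 0, max(-8.147, 0) = 0, max(25.7, 0) = 25.7
Node uu (S = 157.7): continuation = 1/1.1·[0.3000·0.0000 + 0.7000·0.0000] = 0.0000; exercise value = 0.0000 ≤ continuation, so V_uu = 0.0000
Node ud (S = 103.3): continuation = 1/1.1·[0.3000·0.0000 + 0.7000·0.0000] = 0.0000; exercise value = 0.0000 ≤ continuation, so V_ud = 0.0000
Node dd (S = 67.69): continuation = 1/1.1·[0.3000·0.0000 + 0.7000·25.6969] = 16.3526; exercise value = 22.3125 > continuation, so V_dd = 22.3125 (exercise)
Node u (S = 108.8): continuation = 1/1.1·[0.3000·0.0000 + 0.7000·0.0000] = 0.0000; exercise value = 0.0000 ≤ continuation, so V_u = 0.0000
Node d (S = 71.25): continuation = 1/1.1·[0.3000·0.0000 + 0.7000·22.3125] = 14.1989; exercise value = 18.7500 > continuation, so V_d = 18.7500 (exercise)
Node 0 (S = 75): continuation = 1/1.1·[0.3000·0.0000 + 0.7000·18.7500] = 11.9318; exercise value = 15.0000 > continuation, so V_0 = 15.0000 (exercise)

£15.00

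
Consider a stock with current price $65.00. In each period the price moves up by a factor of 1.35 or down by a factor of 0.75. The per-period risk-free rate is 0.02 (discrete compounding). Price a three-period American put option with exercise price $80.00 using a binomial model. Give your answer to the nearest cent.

Risk-neutral probability p = (1 + 0.02 − 0.75)/(1.35 − 0.75) = 0.2700/0.6000 = 0.4500
Terminal stock prices: S_uuu = 159.9, S_uud = 88.85, S_udd = 49.36, S_ddd = 27.42
Terminal payoffs (K − S): max(-79.92, 0) = 0, max(-8.847, 0) = 0, max(30.64, 0) = 30.64, max(52.58, 0) = 52.58
Node uu (S = 118.5): continuation = 1/1.02·[0.4500·0.0000 + 0.5500·0.0000] = 0.0000; exercise value = 0.0000 ≤ continuation, so V_uu = 0.0000
Node ud (S = 65.81): continuation = 1/1.02·[0.4500·0.0000 + 0.5500·30.6406] = 16.5219; exercise value = 14.1875 ≤ continuation, so V_ud = 16.5219
Node dd (S = 36.56): continuation = 1/1.02·[0.4500·30.6406 + 0.5500·52.5781] = 41.8689; exercise value = 43.4375 > continuation, so V_dd = 43.4375 (exercise)
Node u (S = 87.75): continuation = 1/1.02·[0.4500·0.0000 + 0.5500·16.5219] = 8.9089; exercise value = 0.0000 ≤ continuation, so V_u = 8.9089
Node d (S = 48.75): continuation = 1/1.02·[0.4500·16.5219 + 0.5500·43.4375] = 30.7113; exercise value = 31.2500 > continuation, so V_d = 31.2500 (exercise)
Node 0 (S = 65): continuation = 1/1.02·[0.4500·8.9089 + 0.5500·31.2500] = 20.7809; exercise value = 15.0000 ≤ continuation, so V_0 = 20.7809

$20.78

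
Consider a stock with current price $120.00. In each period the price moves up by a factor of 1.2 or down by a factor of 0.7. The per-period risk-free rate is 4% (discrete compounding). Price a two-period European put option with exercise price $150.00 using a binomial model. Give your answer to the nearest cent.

$28.43

Risk-neutral probability p = (1 + 0.04 − 0.7)/(1.2 − 0.7) = 0.3400/0.5000 = 0.6800
Terminal stock prices: S_uu = 172.8, S_ud = 100.8, S_dd = 58.8
Terminal payoffs (K − S): max(-22.8, 0) = 0, max(49.2, 0) = 49.2, max(91.2, 0) = 91.2
Node u (S = 144): V_u = 1/1.04·[0.6800·0.0000 + 0.3200·49.2000] = 15.1385
Node d (S = 84): V_d = 1/1.04·[0.6800·49.2000 + 0.3200·91.2000] = 60.2308
Node 0 (S = 120): V_0 = 1/1.04·[0.6800·15.1385 + 0.3200·60.2308] = 28.4308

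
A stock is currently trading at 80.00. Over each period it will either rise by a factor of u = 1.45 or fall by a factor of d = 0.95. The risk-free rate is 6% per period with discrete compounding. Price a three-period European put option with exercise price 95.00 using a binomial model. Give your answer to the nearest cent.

Risk-neutral probability p = (1 + 0.06 − 0.95)/(1.45 − 0.95) = 0.1100/0.5000 = 0.2200
Terminal stock prices: S_uuu = 243.9, S_uud = 159.8, S_udd = 104.7, S_ddd = 68.59
Terminal payoffs (K − S): max(-148.9, 0) = 0, max(-64.79, 0) = 0, max(-9.69, 0) = 0, max(26.41, 0) = 26.41
Node uu (S = 168.2): V_uu = 1/1.06·[0.2200·0.0000 + 0.7800·0.0000] = 0.0000
Node ud (S = 110.2): V_ud = 1/1.06·[0.2200·0.0000 + 0.7800·0.0000] = 0.0000
Node dd (S = 72.2): V_dd = 1/1.06·[0.2200·0.0000 + 0.7800·26.4100] = 19.4338
Node u (S = 116): V_u = 1/1.06·[0.2200·0.0000 + 0.7800·0.0000] = 0.0000
Node d (S = 76): V_d = 1/1.06·[0.2200·0.0000 + 0.7800·19.4338] = 14.3003
Node 0 (S = 80): V_0 = 1/1.06·[0.2200·0.0000 + 0.7800·14.3003] = 10.5229

10.52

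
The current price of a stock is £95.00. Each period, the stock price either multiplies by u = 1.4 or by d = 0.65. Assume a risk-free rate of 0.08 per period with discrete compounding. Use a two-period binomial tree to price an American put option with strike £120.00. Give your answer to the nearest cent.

£30.05

Risk-neutral probability p = (1 + 0.08 − 0.65)/(1.4 − 0.65) = 0.4300/0.7500 = 0.5733
Terminal stock prices: S_uu = 186.2, S_ud = 86.45, S_dd = 40.14
Terminal payoffs (K − S): max(-66.2, 0) = 0, max(33.55, 0) = 33.55, max(79.86, 0) = 79.86
Node u (S = 133): continuation = 1/1.08·[0.5733·0.0000 + 0.4267·33.5500] = 13.2543; exercise value = 0.0000 ≤ continuation, so V_u = 13.2543
Node d (S = 61.75): continuation = 1/1.08·[0.5733·33.5500 + 0.4267·79.8625] = 49.3611; exercise value = 58.2500 > continuation, so V_d = 58.2500 (exercise)
Node 0 (S = 95): continuation = 1/1.08·[0.5733·13.2543 + 0.4267·58.2500] = 30.0486; exercise value = 25.0000 ≤ continuation, so V_0 = 30.0486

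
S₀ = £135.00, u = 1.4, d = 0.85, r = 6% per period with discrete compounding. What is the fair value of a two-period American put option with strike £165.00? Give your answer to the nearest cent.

Risk-neutral probability p = (1 + 0.06 − 0.85)/(1.4 − 0.85) = 0.2100/0.5500 = 0.3818
Terminal stock prices: S_uu = 264.6, S_ud = 160.7, S_dd = 97.54
Terminal payoffs (K − S): max(-99.6, 0) = 0, max(4.35, 0) = 4.35, max(67.46, 0) = 67.46
Node u (S = 189): continuation = 1/1.06·[0.3818·0.0000 + 0.6182·4.3500] = 2.5369; exercise value = 0.0000 ≤ continuation, so V_u = 2.5369
Node d (S = 114.8): continuation = 1/1.06·[0.3818·4.3500 + 0.6182·67.4625] = 40.9104; exercise value = 50.2500 > continuation, so V_d = 50.2500 (exercise)
Node 0 (S = 135): continuation = 1/1.06·[0.3818·2.5369 + 0.6182·50.2500] = 30.2191; exercise value = 30.0000 ≤ continuation, so V_0 = 30.2191

£30.22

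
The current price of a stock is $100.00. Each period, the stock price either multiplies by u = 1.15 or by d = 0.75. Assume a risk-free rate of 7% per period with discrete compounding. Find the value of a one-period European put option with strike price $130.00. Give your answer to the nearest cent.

Risk-neutral probability p = (1 + 0.07 − 0.75)/(1.15 − 0.75) = 0.3200/0.4000 = 0.8000
Terminal stock prices: S_u = 115, S_d = 75
Terminal payoffs (K − S): max(15, 0) = 15, max(55, 0) = 55
Node 0 (S = 100): V_0 = 1/1.07·[0.8000·15.0000 + 0.2000·55.0000] = 21.4953

$21.50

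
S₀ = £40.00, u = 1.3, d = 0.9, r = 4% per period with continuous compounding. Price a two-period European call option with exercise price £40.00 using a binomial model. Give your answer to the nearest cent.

£6.02

Risk-neutral probability p = (e^0.04 − 0.9)/(1.3 − 0.9) = 0.1408/0.4000 = 0.3520
Terminal stock prices: S_uu = 67.6, S_ud = 46.8, S_dd = 32.4
Terminal payoffs (S − K): max(27.6, 0) = 27.6, max(6.8, 0) = 6.8, max(-7.6, 0) = 0
Node u (S = 52): V_u = e^(−0.04)·[0.3520·27.6000 + 0.6480·6.8000] = 13.5684
Node d (S = 36): V_d = e^(−0.04)·[0.3520·6.8000 + 0.6480·0.0000] = 2.2999
Node 0 (S = 40): V_0 = e^(−0.04)·[0.3520·13.5684 + 0.6480·2.2999] = 6.0210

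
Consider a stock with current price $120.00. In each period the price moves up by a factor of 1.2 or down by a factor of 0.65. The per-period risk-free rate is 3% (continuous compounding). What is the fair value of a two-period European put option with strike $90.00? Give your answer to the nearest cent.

Risk-neutral probability p = (e^0.03 − 0.65)/(1.2 − 0.65) = 0.3805/0.5500 = 0.6917
Terminal stock prices: S_uu = 172.8, S_ud = 93.6, S_dd = 50.7
Terminal payoffs (K − S): max(-82.8, 0) = 0, max(-3.6, 0) = 0, max(39.3, 0) = 39.3
Node u (S = 144): V_u = e^(−0.03)·[0.6917·0.0000 + 0.3083·0.0000] = 0.0000
Node d (S = 78): V_d = e^(−0.03)·[0.6917·0.0000 + 0.3083·39.3000] = 11.7567
Node 0 (S = 120): V_0 = e^(−0.03)·[0.6917·0.0000 + 0.3083·11.7567] = 3.5171

$3.52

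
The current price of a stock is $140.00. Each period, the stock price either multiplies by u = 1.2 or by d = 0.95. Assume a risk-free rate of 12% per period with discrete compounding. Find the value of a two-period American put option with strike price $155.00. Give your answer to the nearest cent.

Risk-neutral probability p = (1 + 0.12 − 0.95)/(1.2 − 0.95) = 0.1700/0.2500 = 0.6800
Terminal stock prices: S_uu = 201.6, S_ud = 159.6, S_dd = 126.3
Terminal payoffs (K − S): max(-46.6, 0) = 0, max(-4.6, 0) = 0, max(28.65, 0) = 28.65
Node u (S = 168): continuation = 1/1.12·[0.6800·0.0000 + 0.3200·0.0000] = 0.0000; exercise value = 0.0000 ≤ continuation, so V_u = 0.0000
Node d (S = 133): continuation = 1/1.12·[0.6800·0.0000 + 0.3200·28.6500] = 8.1857; exercise value = 22.0000 > continuation, so V_d = 22.0000 (exercise)
Node 0 (S = 140): continuation = 1/1.12·[0.6800·0.0000 + 0.3200·22.0000] = 6.2857; exercise value = 15.0000 > continuation, so V_0 = 15.0000 (exercise)

$15.00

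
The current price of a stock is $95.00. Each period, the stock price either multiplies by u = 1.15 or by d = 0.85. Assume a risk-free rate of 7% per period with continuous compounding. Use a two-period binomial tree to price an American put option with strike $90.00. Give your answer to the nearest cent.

$2.23

Risk-neutral probability p = (e^0.07 − 0.85)/(1.15 − 0.85) = 0.2225/0.3000 = 0.7417
Terminal stock prices: S_uu = 125.6, S_ud = 92.86, S_dd = 68.64
Terminal payoffs (K − S): max(-35.64, 0) = 0, max(-2.862, 0) = 0, max(21.36, 0) = 21.36
Node u (S = 109.2): continuation = e^(−0.07)·[0.7417·0.0000 + 0.2583·0.0000] = 0.0000; exercise value = 0.0000 ≤ continuation, so V_u = 0.0000
Node d (S = 80.75): continuation = e^(−0.07)·[0.7417·0.0000 + 0.2583·21.3625] = 5.1450; exercise value = 9.2500 > continuation, so V_d = 9.2500 (exercise)
Node 0 (S = 95): continuation = e^(−0.07)·[0.7417·0.0000 + 0.2583·9.2500] = 2.2278; exercise value = 0.0000 ≤ continuation, so V_0 = 2.2278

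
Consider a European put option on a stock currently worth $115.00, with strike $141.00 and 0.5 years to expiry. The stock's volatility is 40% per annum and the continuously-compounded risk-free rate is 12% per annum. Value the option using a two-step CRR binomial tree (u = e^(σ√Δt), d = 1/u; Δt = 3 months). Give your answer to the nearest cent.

$25.75

CRR parameters: u = e^(σ√Δt) = e^(0.4·√0.25) = 1.2214, d = 1/u = 0.8187
Per-period rate: rΔt = 0.12·0.25 = 0.03, so R = e^0.03 = 1.0305
Risk-neutral probability p = (e^0.03 − 0.8187)/(1.2214 − 0.8187) = 0.2117/0.4027 = 0.5258
Terminal stock prices: S_uu = 171.6, S_ud = 115, S_dd = 77.09
Terminal payoffs (K − S): max(-30.56, 0) = 0, max(26, 0) = 26, max(63.91, 0) = 63.91
Node u (S = 140.5): V_u = e^(−0.03)·[0.5258·0.0000 + 0.4742·26.0000] = 11.9649
Node d (S = 94.15): V_d = e^(−0.03)·[0.5258·26.0000 + 0.4742·63.9132] = 42.6788
Node 0 (S = 115): V_0 = e^(−0.03)·[0.5258·11.9649 + 0.4742·42.6788] = 25.7454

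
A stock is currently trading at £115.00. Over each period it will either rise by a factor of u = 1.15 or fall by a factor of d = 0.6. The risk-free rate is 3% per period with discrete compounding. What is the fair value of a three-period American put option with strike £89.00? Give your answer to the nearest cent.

Risk-neutral probability p = (1 + 0.03 − 0.6)/(1.15 − 0.6) = 0.4300/0.5500 = 0.7818
Terminal stock prices: S_uuu = 174.9, S_uud = 91.25, S_udd = 47.61, S_ddd = 24.84
Terminal payoffs (K − S): max(-85.9, 0) = 0, max(-2.252, 0) = 0, max(41.39, 0) = 41.39, max(64.16, 0) = 64.16
Node uu (S = 152.1): continuation = 1/1.03·[0.7818·0.0000 + 0.2182·0.0000] = 0.0000; exercise value = 0.0000 ≤ continuation, so V_uu = 0.0000
Node ud (S = 79.35): continuation = 1/1.03·[0.7818·0.0000 + 0.2182·41.3900] = 8.7675; exercise value = 9.6500 > continuation, so V_ud = 9.6500 (exercise)
Node dd (S = 41.4): continuation = 1/1.03·[0.7818·41.3900 + 0.2182·64.1600] = 45.0078; exercise value = 47.6000 > continuation, so V_dd = 47.6000 (exercise)
Node u (S = 132.2): continuation = 1/1.03·[0.7818·0.0000 + 0.2182·9.6500] = 2.0441; exercise value = 0.0000 ≤ continuation, so V_u = 2.0441
Node d (S = 69): continuation = 1/1.03·[0.7818·9.6500 + 0.2182·47.6000] = 17.4078; exercise value = 20.0000 > continuation, so V_d = 20.0000 (exercise)
Node 0 (S = 115): continuation = 1/1.03·[0.7818·2.0441 + 0.2182·20.0000] = 5.7881; exercise value = 0.0000 ≤ continuation, so V_0 = 5.7881

£5.79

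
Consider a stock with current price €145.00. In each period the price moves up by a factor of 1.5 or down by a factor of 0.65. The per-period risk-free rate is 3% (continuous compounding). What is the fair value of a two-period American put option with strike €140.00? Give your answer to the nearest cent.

€24.53

Risk-neutral probability p = (e^0.03 − 0.65)/(1.5 − 0.65) = 0.3805/0.8500 = 0.4476
Terminal stock prices: S_uu = 326.2, S_ud = 141.4, S_dd = 61.26
Terminal payoffs (K − S): max(-186.2, 0) = 0, max(-1.375, 0) = 0, max(78.74, 0) = 78.74
Node u (S = 217.5): continuation = e^(−0.03)·[0.4476·0.0000 + 0.5524·0.0000] = 0.0000; exercise value = 0.0000 ≤ continuation, so V_u = 0.0000
Node d (S = 94.25): continuation = e^(−0.03)·[0.4476·0.0000 + 0.5524·78.7375] = 42.2096; exercise value = 45.7500 > continuation, so V_d = 45.7500 (exercise)
Node 0 (S = 145): continuation = e^(−0.03)·[0.4476·0.0000 + 0.5524·45.7500] = 24.5257; exercise value = 0.0000 ≤ continuation, so V_0 = 24.5257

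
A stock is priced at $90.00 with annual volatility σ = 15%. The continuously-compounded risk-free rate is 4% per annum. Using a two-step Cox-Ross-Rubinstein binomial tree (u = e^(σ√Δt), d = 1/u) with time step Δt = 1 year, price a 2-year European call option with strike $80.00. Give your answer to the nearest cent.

CRR parameters: u = e^(σ√Δt) = e^(0.15·√1) = 1.1618, d = 1/u = 0.8607
Per-period rate: rΔt = 0.04·1 = 0.04, so R = e^0.04 = 1.0408
Risk-neutral probability p = (e^0.04 − 0.8607)/(1.1618 − 0.8607) = 0.1801/0.3011 = 0.5981
Terminal stock prices: S_uu = 121.5, S_ud = 90, S_dd = 66.67
Terminal payoffs (S − K): max(41.49, 0) = 41.49, max(10, 0) = 10, max(-13.33, 0) = 0
Node u (S = 104.6): V_u = e^(−0.04)·[0.5981·41.4873 + 0.4019·10.0000] = 27.7019
Node d (S = 77.46): V_d = e^(−0.04)·[0.5981·10.0000 + 0.4019·0.0000] = 5.7465
Node 0 (S = 90): V_0 = e^(−0.04)·[0.5981·27.7019 + 0.4019·5.7465] = 18.1377

$18.14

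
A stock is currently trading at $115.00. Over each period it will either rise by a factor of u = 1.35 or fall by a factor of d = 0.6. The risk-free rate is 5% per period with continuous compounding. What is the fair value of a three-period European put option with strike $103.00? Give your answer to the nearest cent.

$15.86

Risk-neutral probability p = (e^0.05 − 0.6)/(1.35 − 0.6) = 0.4513/0.7500 = 0.6017
Terminal stock prices: S_uuu = 282.9, S_uud = 125.8, S_udd = 55.89, S_ddd = 24.84
Terminal payoffs (K − S): max(-179.9, 0) = 0, max(-22.75, 0) = 0, max(47.11, 0) = 47.11, max(78.16, 0) = 78.16
Node uu (S = 209.6): V_uu = e^(−0.05)·[0.6017·0.0000 + 0.3983·0.0000] = 0.0000
Node ud (S = 93.15): V_ud = e^(−0.05)·[0.6017·0.0000 + 0.3983·47.1100] = 17.8490
Node dd (S = 41.4): V_dd = e^(−0.05)·[0.6017·47.1100 + 0.3983·78.1600] = 56.5766
Node u (S = 155.2): V_u = e^(−0.05)·[0.6017·0.0000 + 0.3983·17.8490] = 6.7626
Node d (S = 69): V_d = e^(−0.05)·[0.6017·17.8490 + 0.3983·56.5766] = 31.6516
Node 0 (S = 115): V_0 = e^(−0.05)·[0.6017·6.7626 + 0.3983·31.6516] = 15.8627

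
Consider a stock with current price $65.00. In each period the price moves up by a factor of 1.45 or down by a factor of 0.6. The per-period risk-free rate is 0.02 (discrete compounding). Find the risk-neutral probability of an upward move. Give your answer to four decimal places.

p = 0.4941

Risk-neutral probability p = (1 + 0.02 − 0.6)/(1.45 − 0.6) = 0.4200/0.8500 = 0.4941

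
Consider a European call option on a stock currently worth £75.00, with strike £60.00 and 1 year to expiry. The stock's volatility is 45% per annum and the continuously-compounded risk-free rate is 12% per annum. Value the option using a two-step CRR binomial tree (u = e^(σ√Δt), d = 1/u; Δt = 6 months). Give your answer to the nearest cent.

CRR parameters: u = e^(σ√Δt) = e^(0.45·√0.5) = 1.3746, d = 1/u = 0.7275
Per-period rate: rΔt = 0.12·0.5 = 0.06, so R = e^0.06 = 1.0618
Risk-neutral probability p = (e^0.06 − 0.7275)/(1.3746 − 0.7275) = 0.3344/0.6472 = 0.5167
Terminal stock prices: S_uu = 141.7, S_ud = 75, S_dd = 39.69
Terminal payoffs (S − K): max(81.72, 0) = 81.72, max(15, 0) = 15, max(-20.31, 0) = 0
Node u (S = 103.1): V_u = e^(−0.06)·[0.5167·81.7244 + 0.4833·15.0000] = 46.5928
Node d (S = 54.56): V_d = e^(−0.06)·[0.5167·15.0000 + 0.4833·0.0000] = 7.2986
Node 0 (S = 75): V_0 = e^(−0.06)·[0.5167·46.5928 + 0.4833·7.2986] = 25.9930

£25.99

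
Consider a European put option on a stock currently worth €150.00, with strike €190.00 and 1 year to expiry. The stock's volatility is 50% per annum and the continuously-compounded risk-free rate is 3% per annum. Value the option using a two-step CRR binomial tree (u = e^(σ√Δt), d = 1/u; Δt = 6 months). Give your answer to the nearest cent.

CRR parameters: u = e^(σ√Δt) = e^(0.5·√0.5) = 1.4241, d = 1/u = 0.7022
Per-period rate: rΔt = 0.03·0.5 = 0.015, so R = e^0.015 = 1.0151
Risk-neutral probability p = (e^0.015 − 0.7022)/(1.4241 − 0.7022) = 0.3129/0.7219 = 0.4335
Terminal stock prices: S_uu = 304.2, S_ud = 150, S_dd = 73.96
Terminal payoffs (K − S): max(-114.2, 0) = 0, max(40, 0) = 40, max(116, 0) = 116
Node u (S = 213.6): V_u = e^(−0.015)·[0.4335·0.0000 + 0.5665·40.0000] = 22.3244
Node d (S = 105.3): V_d = e^(−0.015)·[0.4335·40.0000 + 0.5665·116.0397] = 81.8430
Node 0 (S = 150): V_0 = e^(−0.015)·[0.4335·22.3244 + 0.5665·81.8430] = 55.2100

€55.21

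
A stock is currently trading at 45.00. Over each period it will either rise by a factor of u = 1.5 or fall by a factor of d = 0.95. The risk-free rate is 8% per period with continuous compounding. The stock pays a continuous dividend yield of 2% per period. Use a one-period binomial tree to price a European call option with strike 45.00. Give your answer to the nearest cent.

4.22

Per-period risk-free factor R = e^0.08 = 1.0833; dividend-adjusted growth = e^(0.08−0.02) = 1.0618.
Risk-neutral probability p = (1.0618 − 0.95)/(1.5 − 0.95) = 0.1118/0.5500 = 0.2033
Terminal stock prices: S_u = 67.5, S_d = 42.75
Terminal payoffs (S − K): max(22.5, 0) = 22.5, max(-2.25, 0) = 0
Node 0 (S = 45): V_0 = e^(−0.08)·[0.2033·22.5000 + 0.7967·0.0000] = 4.2234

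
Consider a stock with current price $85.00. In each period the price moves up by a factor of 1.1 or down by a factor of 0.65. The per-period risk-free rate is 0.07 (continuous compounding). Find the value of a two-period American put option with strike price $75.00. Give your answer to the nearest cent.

Risk-neutral probability p = (e^0.07 − 0.65)/(1.1 − 0.65) = 0.4225/0.4500 = 0.9389
Terminal stock prices: S_uu = 102.9, S_ud = 60.78, S_dd = 35.91
Terminal payoffs (K − S): max(-27.85, 0) = 0, max(14.22, 0) = 14.22, max(39.09, 0) = 39.09
Node u (S = 93.5): continuation = e^(−0.07)·[0.9389·0.0000 + 0.0611·14.2250] = 0.8103; exercise value = 0.0000 ≤ continuation, so V_u = 0.8103
Node d (S = 55.25): continuation = e^(−0.07)·[0.9389·14.2250 + 0.0611·39.0875] = 14.6795; exercise value = 19.7500 > continuation, so V_d = 19.7500 (exercise)
Node 0 (S = 85): continuation = e^(−0.07)·[0.9389·0.8103 + 0.0611·19.7500] = 1.8344; exercise value = 0.0000 ≤ continuation, so V_0 = 1.8344

$1.83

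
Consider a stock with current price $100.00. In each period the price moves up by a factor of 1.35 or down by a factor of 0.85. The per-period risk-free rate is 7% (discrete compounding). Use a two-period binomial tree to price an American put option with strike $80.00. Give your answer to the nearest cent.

$2.12

Risk-neutral probability p = (1 + 0.07 − 0.85)/(1.35 − 0.85) = 0.2200/0.5000 = 0.4400
Terminal stock prices: S_uu = 182.3, S_ud = 114.8, S_dd = 72.25
Terminal payoffs (K − S): max(-102.3, 0) = 0, max(-34.75, 0) = 0, max(7.75, 0) = 7.75
Node u (S = 135): continuation = 1/1.07·[0.4400·0.0000 + 0.5600·0.0000] = 0.0000; exercise value = 0.0000 ≤ continuation, so V_u = 0.0000
Node d (S = 85): continuation = 1/1.07·[0.4400·0.0000 + 0.5600·7.7500] = 4.0561; exercise value = 0.0000 ≤ continuation, so V_d = 4.0561
Node 0 (S = 100): continuation = 1/1.07·[0.4400·0.0000 + 0.5600·4.0561] = 2.1228; exercise value = 0.0000 ≤ continuation, so V_0 = 2.1228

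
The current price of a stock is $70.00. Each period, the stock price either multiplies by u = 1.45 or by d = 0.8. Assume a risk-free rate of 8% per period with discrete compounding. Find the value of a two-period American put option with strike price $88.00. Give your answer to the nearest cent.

$18.30

Risk-neutral probability p = (1 + 0.08 − 0.8)/(1.45 − 0.8) = 0.2800/0.6500 = 0.4308
Terminal stock prices: S_uu = 147.2, S_ud = 81.2, S_dd = 44.8
Terminal payoffs (K − S): max(-59.18, 0) = 0, max(6.8, 0) = 6.8, max(43.2, 0) = 43.2
Node u (S = 101.5): continuation = 1/1.08·[0.4308·0.0000 + 0.5692·6.8000] = 3.5840; exercise value = 0.0000 ≤ continuation, so V_u = 3.5840
Node d (S = 56): continuation = 1/1.08·[0.4308·6.8000 + 0.5692·43.2000] = 25.4815; exercise value = 32.0000 > continuation, so V_d = 32.0000 (exercise)
Node 0 (S = 70): continuation = 1/1.08·[0.4308·3.5840 + 0.5692·32.0000] = 18.2956; exercise value = 18.0000 ≤ continuation, so V_0 = 18.2956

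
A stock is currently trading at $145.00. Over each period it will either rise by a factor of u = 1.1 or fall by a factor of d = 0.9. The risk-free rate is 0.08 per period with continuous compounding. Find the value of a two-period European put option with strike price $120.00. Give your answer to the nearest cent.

Risk-neutral probability p = (e^0.08 − 0.9)/(1.1 − 0.9) = 0.1833/0.2000 = 0.9164
Terminal stock prices: S_uu = 175.5, S_ud = 143.6, S_dd = 117.5
Terminal payoffs (K − S): max(-55.45, 0) = 0, max(-23.55, 0) = 0, max(2.55, 0) = 2.55
Node u (S = 159.5): V_u = e^(−0.08)·[0.9164·0.0000 + 0.0836·0.0000] = 0.0000
Node d (S = 130.5): V_d = e^(−0.08)·[0.9164·0.0000 + 0.0836·2.5500] = 0.1967
Node 0 (S = 145): V_0 = e^(−0.08)·[0.9164·0.0000 + 0.0836·0.1967] = 0.0152

$0.02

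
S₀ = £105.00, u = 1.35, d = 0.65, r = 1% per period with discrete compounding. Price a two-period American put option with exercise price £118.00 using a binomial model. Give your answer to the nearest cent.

£30.26

Risk-neutral probability p = (1 + 0.01 − 0.65)/(1.35 − 0.65) = 0.3600/0.7000 = 0.5143
Terminal stock prices: S_uu = 191.4, S_ud = 92.14, S_dd = 44.36
Terminal payoffs (K − S): max(-73.36, 0) = 0, max(25.86, 0) = 25.86, max(73.64, 0) = 73.64
Node u (S = 141.8): continuation = 1/1.01·[0.5143·0.0000 + 0.4857·25.8625] = 12.4374; exercise value = 0.0000 ≤ continuation, so V_u = 12.4374
Node d (S = 68.25): continuation = 1/1.01·[0.5143·25.8625 + 0.4857·73.6375] = 48.5817; exercise value = 49.7500 > continuation, so V_d = 49.7500 (exercise)
Node 0 (S = 105): continuation = 1/1.01·[0.5143·12.4374 + 0.4857·49.7500] = 30.2581; exercise value = 13.0000 ≤ continuation, so V_0 = 30.2581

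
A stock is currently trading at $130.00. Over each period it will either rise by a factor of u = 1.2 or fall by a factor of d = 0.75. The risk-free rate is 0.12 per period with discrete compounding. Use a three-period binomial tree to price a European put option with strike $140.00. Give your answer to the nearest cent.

Risk-neutral probability p = (1 + 0.12 − 0.75)/(1.2 − 0.75) = 0.3700/0.4500 = 0.8222
Terminal stock prices: S_uuu = 224.6, S_uud = 140.4, S_udd = 87.75, S_ddd = 54.84
Terminal payoffs (K − S): max(-84.64, 0) = 0, max(-0.4, 0) = 0, max(52.25, 0) = 52.25, max(85.16, 0) = 85.16
Node uu (S = 187.2): V_uu = 1/1.12·[0.8222·0.0000 + 0.1778·0.0000] = 0.0000
Node ud (S = 117): V_ud = 1/1.12·[0.8222·0.0000 + 0.1778·52.2500] = 8.2937
Node dd (S = 73.12): V_dd = 1/1.12·[0.8222·52.2500 + 0.1778·85.1562] = 51.8750
Node u (S = 156): V_u = 1/1.12·[0.8222·0.0000 + 0.1778·8.2937] = 1.3165
Node d (S = 97.5): V_d = 1/1.12·[0.8222·8.2937 + 0.1778·51.8750] = 14.3227
Node 0 (S = 130): V_0 = 1/1.12·[0.8222·1.3165 + 0.1778·14.3227] = 3.2399

$3.24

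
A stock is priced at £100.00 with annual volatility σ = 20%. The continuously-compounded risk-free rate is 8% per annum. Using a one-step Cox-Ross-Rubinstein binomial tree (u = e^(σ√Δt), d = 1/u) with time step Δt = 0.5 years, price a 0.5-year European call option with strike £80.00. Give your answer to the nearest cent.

£23.14

CRR parameters: u = e^(σ√Δt) = e^(0.2·√0.5) = 1.1519, d = 1/u = 0.8681
Per-period rate: rΔt = 0.08·0.5 = 0.04, so R = e^0.04 = 1.0408
Risk-neutral probability p = (e^0.04 − 0.8681)/(1.1519 − 0.8681) = 0.1727/0.2838 = 0.6085
Terminal stock prices: S_u = 115.2, S_d = 86.81
Terminal payoffs (S − K): max(35.19, 0) = 35.19, max(6.812, 0) = 6.812
Node 0 (S = 100): V_0 = e^(−0.04)·[0.6085·35.1910 + 0.3915·6.8123] = 23.1368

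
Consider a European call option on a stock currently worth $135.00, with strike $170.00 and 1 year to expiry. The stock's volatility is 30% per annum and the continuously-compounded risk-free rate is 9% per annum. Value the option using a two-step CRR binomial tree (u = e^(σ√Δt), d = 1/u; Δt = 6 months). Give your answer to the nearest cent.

CRR parameters: u = e^(σ√Δt) = e^(0.3·√0.5) = 1.2363, d = 1/u = 0.8089
Per-period rate: rΔt = 0.09·0.5 = 0.045, so R = e^0.045 = 1.0460
Risk-neutral probability p = (e^0.045 − 0.8089)/(1.2363 − 0.8089) = 0.2372/0.4275 = 0.5548
Terminal stock prices: S_uu = 206.3, S_ud = 135, S_dd = 88.32
Terminal payoffs (S − K): max(36.34, 0) = 36.34, max(-35, 0) = 0, max(-81.68, 0) = 0
Node u (S = 166.9): V_u = e^(−0.045)·[0.5548·36.3428 + 0.4452·0.0000] = 19.2773
Node d (S = 109.2): V_d = e^(−0.045)·[0.5548·0.0000 + 0.4452·0.0000] = 0.0000
Node 0 (S = 135): V_0 = e^(−0.045)·[0.5548·19.2773 + 0.4452·0.0000] = 10.2253

$10.23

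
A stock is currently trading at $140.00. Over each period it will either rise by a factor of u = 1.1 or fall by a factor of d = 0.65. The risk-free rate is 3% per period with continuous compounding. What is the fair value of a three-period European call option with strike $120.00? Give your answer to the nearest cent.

$36.64

Risk-neutral probability p = (e^0.03 − 0.65)/(1.1 − 0.65) = 0.3805/0.4500 = 0.8455
Terminal stock prices: S_uuu = 186.3, S_uud = 110.1, S_udd = 65.07, S_ddd = 38.45
Terminal payoffs (S − K): max(66.34, 0) = 66.34, max(-9.89, 0) = 0, max(-54.93, 0) = 0, max(-81.55, 0) = 0
Node uu (S = 169.4): V_uu = e^(−0.03)·[0.8455·66.3400 + 0.1545·0.0000] = 54.4298
Node ud (S = 100.1): V_ud = e^(−0.03)·[0.8455·0.0000 + 0.1545·0.0000] = 0.0000
Node dd (S = 59.15): V_dd = e^(−0.03)·[0.8455·0.0000 + 0.1545·0.0000] = 0.0000
Node u (S = 154): V_u = e^(−0.03)·[0.8455·54.4298 + 0.1545·0.0000] = 44.6579
Node d (S = 91): V_d = e^(−0.03)·[0.8455·0.0000 + 0.1545·0.0000] = 0.0000
Node 0 (S = 140): V_0 = e^(−0.03)·[0.8455·44.6579 + 0.1545·0.0000] = 36.6404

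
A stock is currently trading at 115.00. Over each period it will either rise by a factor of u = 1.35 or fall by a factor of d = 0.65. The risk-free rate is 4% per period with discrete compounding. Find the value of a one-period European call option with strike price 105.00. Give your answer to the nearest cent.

Risk-neutral probability p = (1 + 0.04 − 0.65)/(1.35 − 0.65) = 0.3900/0.7000 = 0.5571
Terminal stock prices: S_u = 155.2, S_d = 74.75
Terminal payoffs (S − K): max(50.25, 0) = 50.25, max(-30.25, 0) = 0
Node 0 (S = 115): V_0 = 1/1.04·[0.5571·50.2500 + 0.4429·0.0000] = 26.9196

26.92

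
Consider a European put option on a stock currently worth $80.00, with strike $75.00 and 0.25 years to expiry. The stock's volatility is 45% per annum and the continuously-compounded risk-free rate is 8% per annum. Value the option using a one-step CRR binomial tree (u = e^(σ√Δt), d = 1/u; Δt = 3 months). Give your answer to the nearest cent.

$5.57

CRR parameters: u = e^(σ√Δt) = e^(0.45·√0.25) = 1.2523, d = 1/u = 0.7985
Per-period rate: rΔt = 0.08·0.25 = 0.02, so R = e^0.02 = 1.0202
Risk-neutral probability p = (e^0.02 − 0.7985)/(1.2523 − 0.7985) = 0.2217/0.4538 = 0.4885
Terminal stock prices: S_u = 100.2, S_d = 63.88
Terminal payoffs (K − S): max(-25.19, 0) = 0, max(11.12, 0) = 11.12
Node 0 (S = 80): V_0 = e^(−0.02)·[0.4885·0.0000 + 0.5115·11.1187] = 5.5746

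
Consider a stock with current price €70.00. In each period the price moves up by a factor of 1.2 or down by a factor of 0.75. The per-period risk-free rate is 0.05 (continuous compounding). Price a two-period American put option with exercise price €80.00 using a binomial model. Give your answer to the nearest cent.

Risk-neutral probability p = (e^0.05 − 0.75)/(1.2 − 0.75) = 0.3013/0.4500 = 0.6695
Terminal stock prices: S_uu = 100.8, S_ud = 63, S_dd = 39.38
Terminal payoffs (K − S): max(-20.8, 0) = 0, max(17, 0) = 17, max(40.62, 0) = 40.62
Node u (S = 84): continuation = e^(−0.05)·[0.6695·0.0000 + 0.3305·17.0000] = 5.3446; exercise value = 0.0000 ≤ continuation, so V_u = 5.3446
Node d (S = 52.5): continuation = e^(−0.05)·[0.6695·17.0000 + 0.3305·40.6250] = 23.5984; exercise value = 27.5000 > continuation, so V_d = 27.5000 (exercise)
Node 0 (S = 70): continuation = e^(−0.05)·[0.6695·5.3446 + 0.3305·27.5000] = 12.0494; exercise value = 10.0000 ≤ continuation, so V_0 = 12.0494

€12.05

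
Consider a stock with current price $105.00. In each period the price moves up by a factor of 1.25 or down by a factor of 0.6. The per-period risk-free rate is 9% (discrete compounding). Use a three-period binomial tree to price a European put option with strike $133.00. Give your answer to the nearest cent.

Risk-neutral probability p = (1 + 0.09 − 0.6)/(1.25 − 0.6) = 0.4900/0.6500 = 0.7538
Terminal stock prices: S_uuu = 205.1, S_uud = 98.44, S_udd = 47.25, S_ddd = 22.68
Terminal payoffs (K − S): max(-72.08, 0) = 0, max(34.56, 0) = 34.56, max(85.75, 0) = 85.75, max(110.3, 0) = 110.3
Node uu (S = 164.1): V_uu = 1/1.09·[0.7538·0.0000 + 0.2462·34.5625] = 7.8052
Node ud (S = 78.75): V_ud = 1/1.09·[0.7538·34.5625 + 0.2462·85.7500] = 43.2683
Node dd (S = 37.8): V_dd = 1/1.09·[0.7538·85.7500 + 0.2462·110.3200] = 84.2183
Node u (S = 131.2): V_u = 1/1.09·[0.7538·7.8052 + 0.2462·43.2683] = 15.1694
Node d (S = 63): V_d = 1/1.09·[0.7538·43.2683 + 0.2462·84.2183] = 48.9434
Node 0 (S = 105): V_0 = 1/1.09·[0.7538·15.1694 + 0.2462·48.9434] = 21.5440

$21.54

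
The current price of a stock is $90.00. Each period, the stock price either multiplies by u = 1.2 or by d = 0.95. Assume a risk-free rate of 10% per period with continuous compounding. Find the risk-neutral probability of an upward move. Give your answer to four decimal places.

p = 0.6207

Risk-neutral probability p = (e^0.1 − 0.95)/(1.2 − 0.95) = 0.1552/0.2500 = 0.6207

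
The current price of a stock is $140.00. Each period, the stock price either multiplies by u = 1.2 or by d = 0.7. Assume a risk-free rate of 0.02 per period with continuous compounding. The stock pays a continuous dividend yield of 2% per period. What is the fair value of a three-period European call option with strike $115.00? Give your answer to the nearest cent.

$36.44

Per-period risk-free factor R = e^0.02 = 1.0202; dividend-adjusted growth = e^(0.02−0.02) = 1.0000.
Risk-neutral probability p = (1.0000 − 0.7)/(1.2 − 0.7) = 0.3000/0.5000 = 0.6000
Terminal stock prices: S_uuu = 241.9, S_uud = 141.1, S_udd = 82.32, S_ddd = 48.02
Terminal payoffs (S − K): max(126.9, 0) = 126.9, max(26.12, 0) = 26.12, max(-32.68, 0) = 0, max(-66.98, 0) = 0
Node uu (S = 201.6): V_uu = e^(−0.02)·[0.6000·126.9200 + 0.4000·26.1200] = 84.8852
Node ud (S = 117.6): V_ud = e^(−0.02)·[0.6000·26.1200 + 0.4000·0.0000] = 15.3617
Node dd (S = 68.6): V_dd = e^(−0.02)·[0.6000·0.0000 + 0.4000·0.0000] = 0.0000
Node u (S = 168): V_u = e^(−0.02)·[0.6000·84.8852 + 0.4000·15.3617] = 55.9456
Node d (S = 98): V_d = e^(−0.02)·[0.6000·15.3617 + 0.4000·0.0000] = 9.0345
Node 0 (S = 140): V_0 = e^(−0.02)·[0.6000·55.9456 + 0.4000·9.0345] = 36.4449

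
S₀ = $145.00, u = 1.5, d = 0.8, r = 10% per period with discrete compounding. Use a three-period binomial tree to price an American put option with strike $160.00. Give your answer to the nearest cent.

Risk-neutral probability p = (1 + 0.1 − 0.8)/(1.5 − 0.8) = 0.3000/0.7000 = 0.4286
Terminal stock prices: S_uuu = 489.4, S_uud = 261, S_udd = 139.2, S_ddd = 74.24
Terminal payoffs (K − S): max(-329.4, 0) = 0, max(-101, 0) = 0, max(20.8, 0) = 20.8, max(85.76, 0) = 85.76
Node uu (S = 326.2): continuation = 1/1.1·[0.4286·0.0000 + 0.5714·0.0000] = 0.0000; exercise value = 0.0000 ≤ continuation, so V_uu = 0.0000
Node ud (S = 174): continuation = 1/1.1·[0.4286·0.0000 + 0.5714·20.8000] = 10.8052; exercise value = 0.0000 ≤ continuation, so V_ud = 10.8052
Node dd (S = 92.8): continuation = 1/1.1·[0.4286·20.8000 + 0.5714·85.7600] = 52.6545; exercise value = 67.2000 > continuation, so V_dd = 67.2000 (exercise)
Node u (S = 217.5): continuation = 1/1.1·[0.4286·0.0000 + 0.5714·10.8052] = 5.6131; exercise value = 0.0000 ≤ continuation, so V_u = 5.6131
Node d (S = 116): continuation = 1/1.1·[0.4286·10.8052 + 0.5714·67.2000] = 39.1189; exercise value = 44.0000 > continuation, so V_d = 44.0000 (exercise)
Node 0 (S = 145): continuation = 1/1.1·[0.4286·5.6131 + 0.5714·44.0000] = 25.0441; exercise value = 15.0000 ≤ continuation, so V_0 = 25.0441

$25.04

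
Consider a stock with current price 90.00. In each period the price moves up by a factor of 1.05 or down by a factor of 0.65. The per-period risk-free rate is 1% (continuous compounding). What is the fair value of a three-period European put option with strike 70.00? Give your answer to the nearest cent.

2.13

Risk-neutral probability p = (e^0.01 − 0.65)/(1.05 − 0.65) = 0.3601/0.4000 = 0.9001
Terminal stock prices: S_uuu = 104.2, S_uud = 64.5, S_udd = 39.93, S_ddd = 24.72
Terminal payoffs (K − S): max(-34.19, 0) = 0, max(5.504, 0) = 5.504, max(30.07, 0) = 30.07, max(45.28, 0) = 45.28
Node uu (S = 99.23): V_uu = e^(−0.01)·[0.9001·0.0000 + 0.0999·5.5037] = 0.5442
Node ud (S = 61.43): V_ud = e^(−0.01)·[0.9001·5.5037 + 0.0999·30.0737] = 7.8785
Node dd (S = 38.03): V_dd = e^(−0.01)·[0.9001·30.0737 + 0.0999·45.2837] = 31.2785
Node u (S = 94.5): V_u = e^(−0.01)·[0.9001·0.5442 + 0.0999·7.8785] = 1.2640
Node d (S = 58.5): V_d = e^(−0.01)·[0.9001·7.8785 + 0.0999·31.2785] = 10.1139
Node 0 (S = 90): V_0 = e^(−0.01)·[0.9001·1.2640 + 0.0999·10.1139] = 2.1265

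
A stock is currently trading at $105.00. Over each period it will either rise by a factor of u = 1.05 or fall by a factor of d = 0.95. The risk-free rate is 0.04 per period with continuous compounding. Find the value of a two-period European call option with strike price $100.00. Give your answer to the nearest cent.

$12.73

Risk-neutral probability p = (e^0.04 − 0.95)/(1.05 − 0.95) = 0.0908/0.1000 = 0.9081
Terminal stock prices: S_uu = 115.8, S_ud = 104.7, S_dd = 94.76
Terminal payoffs (S − K): max(15.76, 0) = 15.76, max(4.737, 0) = 4.737, max(-5.237, 0) = 0
Node u (S = 110.2): V_u = e^(−0.04)·[0.9081·15.7625 + 0.0919·4.7375] = 14.1711
Node d (S = 99.75): V_d = e^(−0.04)·[0.9081·4.7375 + 0.0919·0.0000] = 4.1335
Node 0 (S = 105): V_0 = e^(−0.04)·[0.9081·14.1711 + 0.0919·4.1335] = 12.7292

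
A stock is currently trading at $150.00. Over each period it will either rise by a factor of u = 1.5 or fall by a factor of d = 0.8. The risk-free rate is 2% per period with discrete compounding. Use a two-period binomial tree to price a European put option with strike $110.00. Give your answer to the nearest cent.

$6.33

Risk-neutral probability p = (1 + 0.02 − 0.8)/(1.5 − 0.8) = 0.2200/0.7000 = 0.3143
Terminal stock prices: S_uu = 337.5, S_ud = 180, S_dd = 96
Terminal payoffs (K − S): max(-227.5, 0) = 0, max(-70, 0) = 0, max(14, 0) = 14
Node u (S = 225): V_u = 1/1.02·[0.3143·0.0000 + 0.6857·0.0000] = 0.0000
Node d (S = 120): V_d = 1/1.02·[0.3143·0.0000 + 0.6857·14.0000] = 9.4118
Node 0 (S = 150): V_0 = 1/1.02·[0.3143·0.0000 + 0.6857·9.4118] = 6.3272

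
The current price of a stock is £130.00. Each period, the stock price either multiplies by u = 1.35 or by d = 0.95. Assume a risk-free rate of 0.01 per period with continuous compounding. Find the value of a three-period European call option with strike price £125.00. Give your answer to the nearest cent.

£16.76

Risk-neutral probability p = (e^0.01 − 0.95)/(1.35 − 0.95) = 0.0601/0.4000 = 0.1501
Terminal stock prices: S_uuu = 319.8, S_uud = 225.1, S_udd = 158.4, S_ddd = 111.5
Terminal payoffs (S − K): max(194.8, 0) = 194.8, max(100.1, 0) = 100.1, max(33.39, 0) = 33.39, max(-13.54, 0) = 0
Node uu (S = 236.9): V_uu = e^(−0.01)·[0.1501·194.8488 + 0.8499·100.0788] = 113.1688
Node ud (S = 166.7): V_ud = e^(−0.01)·[0.1501·100.0788 + 0.8499·33.3887] = 42.9688
Node dd (S = 117.3): V_dd = e^(−0.01)·[0.1501·33.3887 + 0.8499·0.0000] = 4.9626
Node u (S = 175.5): V_u = e^(−0.01)·[0.1501·113.1688 + 0.8499·42.9688] = 52.9752
Node d (S = 123.5): V_d = e^(−0.01)·[0.1501·42.9688 + 0.8499·4.9626] = 10.5622
Node 0 (S = 130): V_0 = e^(−0.01)·[0.1501·52.9752 + 0.8499·10.5622] = 16.7610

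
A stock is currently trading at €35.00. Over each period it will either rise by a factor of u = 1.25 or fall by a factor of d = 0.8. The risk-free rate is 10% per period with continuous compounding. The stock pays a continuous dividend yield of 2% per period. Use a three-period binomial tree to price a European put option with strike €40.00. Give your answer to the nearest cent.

€3.14

Per-period risk-free factor R = e^0.1 = 1.1052; dividend-adjusted growth = e^(0.1−0.02) = 1.0833.
Risk-neutral probability p = (1.0833 − 0.8)/(1.25 − 0.8) = 0.2833/0.4500 = 0.6295
Terminal stock prices: S_uuu = 68.36, S_uud = 43.75, S_udd = 28, S_ddd = 17.92
Terminal payoffs (K − S): max(-28.36, 0) = 0, max(-3.75, 0) = 0, max(12, 0) = 12, max(22.08, 0) = 22.08
Node uu (S = 54.69): V_uu = e^(−0.1)·[0.6295·0.0000 + 0.3705·0.0000] = 0.0000
Node ud (S = 35): V_ud = e^(−0.1)·[0.6295·0.0000 + 0.3705·12.0000] = 4.0226
Node dd (S = 22.4): V_dd = e^(−0.1)·[0.6295·12.0000 + 0.3705·22.0800] = 14.2370
Node u (S = 43.75): V_u = e^(−0.1)·[0.6295·0.0000 + 0.3705·4.0226] = 1.3485
Node d (S = 28): V_d = e^(−0.1)·[0.6295·4.0226 + 0.3705·14.2370] = 7.0639
Node 0 (S = 35): V_0 = e^(−0.1)·[0.6295·1.3485 + 0.3705·7.0639] = 3.1360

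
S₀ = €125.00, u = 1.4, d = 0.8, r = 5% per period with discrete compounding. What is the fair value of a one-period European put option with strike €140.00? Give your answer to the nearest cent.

Risk-neutral probability p = (1 + 0.05 − 0.8)/(1.4 − 0.8) = 0.2500/0.6000 = 0.4167
Terminal stock prices: S_u = 175, S_d = 100
Terminal payoffs (K − S): max(-35, 0) = 0, max(40, 0) = 40
Node 0 (S = 125): V_0 = 1/1.05·[0.4167·0.0000 + 0.5833·40.0000] = 22.2222

€22.22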